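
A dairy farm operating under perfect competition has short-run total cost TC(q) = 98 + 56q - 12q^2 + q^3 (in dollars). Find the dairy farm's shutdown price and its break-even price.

Shutdown price = min AVC. AVC = 56 - 12q + q^2, with vertex at q = 6 and minimum $20.
ATC = 98/q + 56 - 12q + q^2. Setting dATC/dq = −98/q^2 − 12 + 2q = 0 gives q = 7 (since 2·7^3 − 12·7^2 = 98).
min ATC = 98/7 + 56 − 12·7 + 7^2 = $35. That is the break-even price.
For $20 ≤ P < $35 the firm produces at a loss; below $20 it shuts down.

Shutdown price = $20; break-even price = $35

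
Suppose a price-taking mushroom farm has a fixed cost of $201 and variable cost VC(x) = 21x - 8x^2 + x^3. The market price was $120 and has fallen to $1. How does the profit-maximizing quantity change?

Output falls from 9 to 0 (the firm shuts down)

MC = 21 - 16x + 3x^2; the shutdown threshold is min AVC = $5 (at x = 4).
With P = $120 above the shutdown price, P = MC gives x = 9.
At P = $1 < min AVC = $5, price no longer covers variable cost at any output, so the firm shuts down: x = 0.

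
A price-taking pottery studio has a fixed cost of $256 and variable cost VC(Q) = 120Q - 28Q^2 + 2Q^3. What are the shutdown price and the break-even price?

Shutdown price = $22; break-even price = $56

Shutdown price = min AVC. AVC = 120 - 28Q + 2Q^2, with vertex at Q = 7 and minimum $22.
ATC = 256/Q + 120 - 28Q + 2Q^2. Setting dATC/dQ = −256/Q^2 − 28 + 4Q = 0 gives Q = 8 (since 4·8^3 − 28·8^2 = 256).
min ATC = 256/8 + 120 − 28·8 + 2·8^2 = $56. That is the break-even price.
Between these two prices the firm operates at a loss; above $56 it earns a profit.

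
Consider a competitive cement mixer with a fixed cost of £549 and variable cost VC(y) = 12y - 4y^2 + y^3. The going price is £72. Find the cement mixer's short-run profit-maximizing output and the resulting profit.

Profit = -£261 at y = 6

AVC = 12 - 4y + y^2; min AVC = £8 at y = 2. Since P = £72 ≥ min AVC, the firm produces.
MC = 12 - 8y + 3y^2. Setting P = MC and taking the root on the rising branch gives y* = 6.
TR = 72·6 = 432. TC = 549 + 144 = 693. Profit = 432 − 693 = -£261.
Shutting down would mean losing the fixed cost of £549, so operating at a loss of £261 is better by £288.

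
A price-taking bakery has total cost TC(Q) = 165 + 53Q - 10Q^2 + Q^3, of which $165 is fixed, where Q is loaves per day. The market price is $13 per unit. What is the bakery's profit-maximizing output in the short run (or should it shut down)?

Variable cost is VC = 53Q - 10Q^2 + Q^3, so AVC = VC/Q = 53 - 10Q + Q^2 and MC = dTC/dQ = 53 - 20Q + 3Q^2.
The AVC parabola has its vertex at Q = 10/2 = 5, where AVC = 53 - 10·5 + 5^2 = $28.
P = $13 lies below min AVC = $28; no output level covers variable cost.
Best response: produce nothing and absorb the $165 fixed cost.

Shut down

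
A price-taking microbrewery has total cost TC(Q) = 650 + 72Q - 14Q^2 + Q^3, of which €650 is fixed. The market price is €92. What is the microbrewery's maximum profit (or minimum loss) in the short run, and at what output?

AVC = 72 - 14Q + Q^2 has its minimum €23 at Q = 7; price €92 clears that bar, so the firm operates.
MC = 72 - 28Q + 3Q^2. Setting P = MC and taking the root on the rising branch gives Q* = 10.
TR = 92·10 = 920. TC = 650 + 320 = 970. Profit = 920 − 970 = -€50.
Shutting down would mean losing the fixed cost of €650, so operating at a loss of €50 is better by €600.

Profit = -€50 at Q = 10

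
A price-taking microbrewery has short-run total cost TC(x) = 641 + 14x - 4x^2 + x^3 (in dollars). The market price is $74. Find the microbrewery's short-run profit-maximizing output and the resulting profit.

AVC = 14 - 4x + x^2 has its minimum $10 at x = 2; price $74 clears that bar, so the firm operates.
With MC = 14 - 8x + 3x^2, P = MC on the upward-sloping part at x* = 6.
TR = 74·6 = 444. TC = 641 + 156 = 797. Profit = 444 − 797 = -$353.
By producing, the firm covers all variable cost plus $288 of fixed cost; shutting down would lose the full $641.

Profit = -$353 at x = 6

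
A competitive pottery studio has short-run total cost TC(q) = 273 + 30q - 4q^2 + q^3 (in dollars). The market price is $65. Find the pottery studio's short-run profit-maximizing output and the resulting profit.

Profit = -$123 at q = 5

AVC = 30 - 4q + q^2 has its minimum $26 at q = 2; price $65 clears that bar, so the firm operates.
With MC = 30 - 8q + 3q^2, P = MC on the upward-sloping part at q* = 5.
TR = 65·5 = 325. TC = 273 + 175 = 448. Profit = 325 − 448 = -$123.
That loss of $123 beats the $273 the firm would lose by shutting down; producing recovers $150 of fixed cost.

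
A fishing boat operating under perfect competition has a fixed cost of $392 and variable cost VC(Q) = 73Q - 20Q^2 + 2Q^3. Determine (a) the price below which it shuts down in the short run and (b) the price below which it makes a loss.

AVC = 73 - 20Q + 2Q^2; minimized at Q = 5, giving min AVC = $23. That is the shutdown price.
ATC = 392/Q + 73 - 20Q + 2Q^2. Setting dATC/dQ = −392/Q^2 − 20 + 4Q = 0 gives Q = 7 (since 4·7^3 − 20·7^2 = 392).
min ATC = 392/7 + 73 − 20·7 + 2·7^2 = $87. That is the break-even price.
Between these two prices the firm operates at a loss; above $87 it earns a profit.

Shutdown price = $23; break-even price = $87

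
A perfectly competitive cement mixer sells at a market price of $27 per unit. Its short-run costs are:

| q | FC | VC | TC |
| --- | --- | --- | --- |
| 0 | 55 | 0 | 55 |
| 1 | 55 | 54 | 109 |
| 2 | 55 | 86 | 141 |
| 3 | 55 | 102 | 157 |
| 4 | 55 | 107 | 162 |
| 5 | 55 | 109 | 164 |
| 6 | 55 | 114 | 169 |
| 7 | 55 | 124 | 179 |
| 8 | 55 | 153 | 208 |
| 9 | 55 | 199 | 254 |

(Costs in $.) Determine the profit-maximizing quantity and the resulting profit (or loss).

Tabulate TR − TC: q=0: -55; q=1: -82; q=2: -87; q=3: -76; q=4: -54; q=5: -29; q=6: -7; q=7: 10; q=8: 8; q=9: -11.
Profit is maximized at q = 7. AVC there is 124/7 = $17.71 ≤ P, so producing beats shutting down (which would give -$55).

q = 7; profit = $10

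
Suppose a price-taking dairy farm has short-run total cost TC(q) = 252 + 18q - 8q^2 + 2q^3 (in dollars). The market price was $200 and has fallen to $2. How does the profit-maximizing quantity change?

Output falls from 7 to 0 (the firm shuts down)

AVC = 18 - 8q + 2q^2, minimized at q = 2 where min AVC = $10. MC = 18 - 16q + 6q^2.
With P = $200 above the shutdown price, P = MC gives q = 7.
At P = $2 < min AVC = $10, price no longer covers variable cost at any output, so the firm shuts down: q = 0.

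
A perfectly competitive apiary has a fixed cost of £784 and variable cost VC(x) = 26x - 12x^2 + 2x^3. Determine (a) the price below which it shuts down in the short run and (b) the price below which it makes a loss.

Shutdown price = £8; break-even price = £152

AVC = 26 - 12x + 2x^2; minimized at x = 3, giving min AVC = £8. That is the shutdown price.
ATC = 784/x + 26 - 12x + 2x^2. Setting dATC/dx = −784/x^2 − 12 + 4x = 0 gives x = 7 (since 4·7^3 − 12·7^2 = 784).
min ATC = 784/7 + 26 − 12·7 + 2·7^2 = £152. That is the break-even price.
For £8 ≤ P < £152 the firm produces at a loss; below £8 it shuts down.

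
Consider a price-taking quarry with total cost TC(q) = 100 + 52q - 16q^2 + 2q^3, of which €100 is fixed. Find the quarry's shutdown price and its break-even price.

Shutdown price = €20; break-even price = €42

Shutdown price = min AVC. AVC = 52 - 16q + 2q^2, with vertex at q = 4 and minimum €20.
ATC = 100/q + 52 - 16q + 2q^2. Setting dATC/dq = −100/q^2 − 16 + 4q = 0 gives q = 5 (since 4·5^3 − 16·5^2 = 100).
min ATC = 100/5 + 52 − 16·5 + 2·5^2 = €42. That is the break-even price.
Between these two prices the firm operates at a loss; above €42 it earns a profit.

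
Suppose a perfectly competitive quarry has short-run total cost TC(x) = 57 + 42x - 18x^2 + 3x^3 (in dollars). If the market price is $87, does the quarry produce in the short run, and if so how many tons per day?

Produce at x = 5

Variable cost is VC = 42x - 18x^2 + 3x^3, so AVC = VC/x = 42 - 18x + 3x^2 and MC = dTC/dx = 42 - 36x + 9x^2.
AVC hits its minimum where MC = AVC, at x = 3, giving min AVC = 42 - 18·3 + 3·3^2 = $15.
Since P = $87 ≥ min AVC = $15, price covers variable cost and the firm should produce.
Set P = MC: 87 = 42 - 36x + 9x^2 → -45 - 36x + 9x^2 = 0. The roots are x = -1 and x = 5; the profit-maximizing output is on the rising part of MC, so x* = 5.
Check: AVC at x = 5 is $27 ≤ P, so revenue covers variable cost.
Profit = P·x − TC = 87·5 − 192 = $243.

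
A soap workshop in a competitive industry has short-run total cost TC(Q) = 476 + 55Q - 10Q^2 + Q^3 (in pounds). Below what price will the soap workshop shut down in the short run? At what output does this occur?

£30 per unit, at Q = 5

The firm shuts down when price falls below the minimum of average variable cost. AVC = VC/Q = 55 - 10Q + Q^2.
dAVC/dQ = -10 + 2Q = 0 gives Q = 5. min AVC = 55 - 10·5 + 5^2 = 30.
So the shutdown price is £30.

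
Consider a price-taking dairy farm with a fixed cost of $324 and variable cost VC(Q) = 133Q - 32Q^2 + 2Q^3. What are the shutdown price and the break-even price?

AVC = 133 - 32Q + 2Q^2; minimized at Q = 8, giving min AVC = $5. That is the shutdown price.
ATC = 324/Q + 133 - 32Q + 2Q^2. Setting dATC/dQ = −324/Q^2 − 32 + 4Q = 0 gives Q = 9 (since 4·9^3 − 32·9^2 = 324).
min ATC = 324/9 + 133 − 32·9 + 2·9^2 = $43. That is the break-even price.
Between these two prices the firm operates at a loss; above $43 it earns a profit.

Shutdown price = $5; break-even price = $43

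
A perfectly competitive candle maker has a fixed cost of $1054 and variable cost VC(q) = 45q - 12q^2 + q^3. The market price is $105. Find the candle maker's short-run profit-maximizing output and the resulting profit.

AVC = 45 - 12q + q^2; min AVC = $9 at q = 6. Since P = $105 ≥ min AVC, the firm produces.
MC = 45 - 24q + 3q^2. Setting P = MC and taking the root on the rising branch gives q* = 10.
TR = 105·10 = 1050. TC = 1054 + 250 = 1304. Profit = 1050 − 1304 = -$254.
Shutting down would mean losing the fixed cost of $1054, so operating at a loss of $254 is better by $800.

Profit = -$254 at q = 10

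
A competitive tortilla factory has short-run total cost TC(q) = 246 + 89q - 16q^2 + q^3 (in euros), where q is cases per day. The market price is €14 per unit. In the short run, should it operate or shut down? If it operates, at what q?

Strip out fixed cost: VC = 89q - 16q^2 + q^3. Then AVC = 89 - 16q + q^2 and MC = 89 - 32q + 3q^2.
The AVC parabola has its vertex at q = 16/2 = 8, where AVC = 89 - 16·8 + 8^2 = €25.
With P < min AVC (€14 < €25), every unit sold adds to the loss.
Best response: produce nothing and absorb the €246 fixed cost.

Shut down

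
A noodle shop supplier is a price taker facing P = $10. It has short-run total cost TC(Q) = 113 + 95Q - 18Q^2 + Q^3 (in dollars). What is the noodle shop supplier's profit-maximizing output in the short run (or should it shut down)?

Shut down

From TC, MC = TC'(Q) = 95 - 36Q + 3Q^2 and AVC = VC/Q = 95 - 18Q + Q^2.
The AVC parabola has its vertex at Q = 18/2 = 9, where AVC = 95 - 18·9 + 9^2 = $14.
With P < min AVC ($10 < $14), every unit sold adds to the loss.
Shutting down limits the loss to fixed cost, $113.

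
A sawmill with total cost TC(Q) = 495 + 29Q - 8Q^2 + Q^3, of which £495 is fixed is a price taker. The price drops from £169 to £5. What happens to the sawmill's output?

Output falls from 10 to 0 (the firm shuts down)

MC = 29 - 16Q + 3Q^2; the shutdown threshold is min AVC = £13 (at Q = 4).
With P = £169 above the shutdown price, P = MC gives Q = 10.
At P = £5 < min AVC = £13, price no longer covers variable cost at any output, so the firm shuts down: Q = 0.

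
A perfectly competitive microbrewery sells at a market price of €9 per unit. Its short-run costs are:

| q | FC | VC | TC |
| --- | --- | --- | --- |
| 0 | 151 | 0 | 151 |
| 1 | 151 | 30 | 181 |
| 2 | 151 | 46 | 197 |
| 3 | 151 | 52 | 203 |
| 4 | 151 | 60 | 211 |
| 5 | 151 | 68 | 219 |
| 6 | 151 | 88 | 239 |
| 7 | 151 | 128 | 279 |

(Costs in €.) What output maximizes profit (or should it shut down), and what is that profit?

Compute π = P·q − TC at each output: q=0: -151; q=1: -172; q=2: -179; q=3: -176; q=4: -175; q=5: -174; q=6: -185; q=7: -216.
Profit is highest at q = 0. Equivalently, the lowest AVC in the table is 68/5 ≈ €13.60 at q = 5, and P = €9 falls below it — price never covers variable cost, so the firm shuts down and loses only its fixed cost.

q = 0 (shut down); profit = -€151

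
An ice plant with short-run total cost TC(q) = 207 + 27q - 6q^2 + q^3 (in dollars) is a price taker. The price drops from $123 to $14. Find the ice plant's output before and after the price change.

Output falls from 8 to 0 (the firm shuts down)

AVC = 27 - 6q + q^2, minimized at q = 3 where min AVC = $18. MC = 27 - 12q + 3q^2.
At P = $123 ≥ min AVC, set P = MC on the rising branch: q = 8.
At P = $14 < min AVC = $18, price no longer covers variable cost at any output, so the firm shuts down: q = 0.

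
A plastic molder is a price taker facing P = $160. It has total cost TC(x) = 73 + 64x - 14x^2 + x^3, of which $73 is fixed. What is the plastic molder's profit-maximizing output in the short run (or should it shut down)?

Produce at x = 12

From TC, MC = TC'(x) = 64 - 28x + 3x^2 and AVC = VC/x = 64 - 14x + x^2.
AVC hits its minimum where MC = AVC, at x = 7, giving min AVC = 64 - 14·7 + 7^2 = $15.
P = $160 exceeds min AVC = $15, so the firm stays open.
Solving P = MC: -96 - 28x + 3x^2 = 0 ⇒ x = -8/3 or 12. On the upward-sloping branch, x* = 12.
Check: AVC at x = 12 is $40 ≤ P, so revenue covers variable cost.
Profit = P·x − TC = 160·12 − 553 = $1367.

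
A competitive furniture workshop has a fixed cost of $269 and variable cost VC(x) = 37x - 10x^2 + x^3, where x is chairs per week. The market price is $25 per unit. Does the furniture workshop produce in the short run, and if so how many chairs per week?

Produce at x = 6

Strip out fixed cost: VC = 37x - 10x^2 + x^3. Then AVC = 37 - 10x + x^2 and MC = 37 - 20x + 3x^2.
The AVC parabola has its vertex at x = 10/2 = 5, where AVC = 37 - 10·5 + 5^2 = $12.
P = $25 exceeds min AVC = $12, so the firm stays open.
P = MC gives 12 - 20x + 3x^2 = 0, with roots 2/3 and 6. Take the larger (rising MC): x* = 6.
Check: AVC at x = 6 is $13 ≤ P, so revenue covers variable cost.
Profit = P·x − TC = 25·6 − 347 = -$197, a loss, but smaller than the $269 fixed cost the firm would lose by shutting down.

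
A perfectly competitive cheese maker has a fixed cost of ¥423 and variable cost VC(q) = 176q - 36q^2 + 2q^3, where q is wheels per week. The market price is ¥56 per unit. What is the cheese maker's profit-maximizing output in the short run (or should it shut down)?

Variable cost is VC = 176q - 36q^2 + 2q^3, so AVC = VC/q = 176 - 36q + 2q^2 and MC = dTC/dq = 176 - 72q + 6q^2.
AVC hits its minimum where MC = AVC, at q = 9, giving min AVC = 176 - 36·9 + 2·9^2 = ¥14.
Because ¥56 ≥ ¥14, revenue can cover variable cost; the firm operates.
P = MC gives 120 - 72q + 6q^2 = 0, with roots 2 and 10. Take the larger (rising MC): q* = 10.
Check: AVC at q = 10 is ¥16 ≤ P, so revenue covers variable cost.
Profit = P·q − TC = 56·10 − 583 = -¥23, a loss, but smaller than the ¥423 fixed cost the firm would lose by shutting down.

Produce at q = 10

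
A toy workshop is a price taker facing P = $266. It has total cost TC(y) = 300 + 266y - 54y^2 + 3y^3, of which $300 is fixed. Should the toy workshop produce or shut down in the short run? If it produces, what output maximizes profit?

Produce at y = 12

Strip out fixed cost: VC = 266y - 54y^2 + 3y^3. Then AVC = 266 - 54y + 3y^2 and MC = 266 - 108y + 9y^2.
The AVC parabola has its vertex at y = 54/6 = 9, where AVC = 266 - 54·9 + 3·9^2 = $23.
Because $266 ≥ $23, revenue can cover variable cost; the firm operates.
P = MC gives -108y + 9y^2 = 0, with roots 0 and 12. Take the larger (rising MC): y* = 12.
Check: AVC at y = 12 is $50 ≤ P, so revenue covers variable cost.
Profit = P·y − TC = 266·12 − 900 = $2292.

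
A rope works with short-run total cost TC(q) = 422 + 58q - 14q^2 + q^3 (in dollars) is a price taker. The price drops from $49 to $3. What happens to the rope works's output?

Output falls from 9 to 0 (the firm shuts down)

MC = 58 - 28q + 3q^2; the shutdown threshold is min AVC = $9 (at q = 7).
With P = $49 above the shutdown price, P = MC gives q = 9.
At P = $3 < min AVC = $9, price no longer covers variable cost at any output, so the firm shuts down: q = 0.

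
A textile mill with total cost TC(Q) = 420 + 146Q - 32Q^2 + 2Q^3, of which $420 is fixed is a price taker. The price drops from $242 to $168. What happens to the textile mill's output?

AVC = 146 - 32Q + 2Q^2, minimized at Q = 8 where min AVC = $18. MC = 146 - 64Q + 6Q^2.
At P = $242 ≥ min AVC, set P = MC on the rising branch: Q = 12.
At P = $168 ≥ min AVC, set P = MC: Q = 11. The firm stays open but cuts output.

Output falls from 12 to 11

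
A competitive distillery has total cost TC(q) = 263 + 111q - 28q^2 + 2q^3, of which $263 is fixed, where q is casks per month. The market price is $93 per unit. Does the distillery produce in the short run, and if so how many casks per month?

Produce at q = 9

Variable cost is VC = 111q - 28q^2 + 2q^3, so AVC = VC/q = 111 - 28q + 2q^2 and MC = dTC/dq = 111 - 56q + 6q^2.
AVC is minimized where dAVC/dq = -28 + 4q = 0, at q = 7; min AVC = 111 - 28·7 + 2·7^2 = $13.
P = $93 exceeds min AVC = $13, so the firm stays open.
P = MC gives 18 - 56q + 6q^2 = 0, with roots 1/3 and 9. Take the larger (rising MC): q* = 9.
Check: AVC at q = 9 is $21 ≤ P, so revenue covers variable cost.
Profit = P·q − TC = 93·9 − 452 = $385.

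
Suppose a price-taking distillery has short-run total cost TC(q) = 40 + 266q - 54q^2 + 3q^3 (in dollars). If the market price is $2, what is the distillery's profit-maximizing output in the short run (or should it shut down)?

Strip out fixed cost: VC = 266q - 54q^2 + 3q^3. Then AVC = 266 - 54q + 3q^2 and MC = 266 - 108q + 9q^2.
AVC is minimized where dAVC/dq = -54 + 6q = 0, at q = 9; min AVC = 266 - 54·9 + 3·9^2 = $23.
With P < min AVC ($2 < $23), every unit sold adds to the loss.
Shutting down limits the loss to fixed cost, $40.

Shut down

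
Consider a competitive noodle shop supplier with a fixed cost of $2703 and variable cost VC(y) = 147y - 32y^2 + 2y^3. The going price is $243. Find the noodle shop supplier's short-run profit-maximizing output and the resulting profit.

AVC = 147 - 32y + 2y^2 has its minimum $19 at y = 8; price $243 clears that bar, so the firm operates.
With MC = 147 - 64y + 6y^2, P = MC on the upward-sloping part at y* = 12.
TR = 243·12 = 2916. TC = 2703 + 612 = 3315. Profit = 2916 − 3315 = -$399.
Shutting down would mean losing the fixed cost of $2703, so operating at a loss of $399 is better by $2304.

Profit = -$399 at y = 12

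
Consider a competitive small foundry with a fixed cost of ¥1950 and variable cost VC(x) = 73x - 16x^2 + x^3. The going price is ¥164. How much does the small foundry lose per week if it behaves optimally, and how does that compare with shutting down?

Profit = -¥260 at x = 13

AVC = 73 - 16x + x^2; min AVC = ¥9 at x = 8. Since P = ¥164 ≥ min AVC, the firm produces.
With MC = 73 - 32x + 3x^2, P = MC on the upward-sloping part at x* = 13.
TR = 164·13 = 2132. TC = 1950 + 442 = 2392. Profit = 2132 − 2392 = -¥260.
Shutting down would mean losing the fixed cost of ¥1950, so operating at a loss of ¥260 is better by ¥1690.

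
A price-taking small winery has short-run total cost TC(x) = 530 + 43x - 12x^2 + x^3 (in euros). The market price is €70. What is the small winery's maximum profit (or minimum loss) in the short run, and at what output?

AVC = 43 - 12x + x^2; min AVC = €7 at x = 6. Since P = €70 ≥ min AVC, the firm produces.
With MC = 43 - 24x + 3x^2, P = MC on the upward-sloping part at x* = 9.
TR = 70·9 = 630. TC = 530 + 144 = 674. Profit = 630 − 674 = -€44.
By producing, the firm covers all variable cost plus €486 of fixed cost; shutting down would lose the full €530.

Profit = -€44 at x = 9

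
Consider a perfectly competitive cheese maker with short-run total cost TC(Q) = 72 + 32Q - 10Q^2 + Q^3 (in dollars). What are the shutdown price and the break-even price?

Shutdown price = $7; break-even price = $20

Shutdown price = min AVC. AVC = 32 - 10Q + Q^2, with vertex at Q = 5 and minimum $7.
ATC = 72/Q + 32 - 10Q + Q^2. Setting dATC/dQ = −72/Q^2 − 10 + 2Q = 0 gives Q = 6 (since 2·6^3 − 10·6^2 = 72).
min ATC = 72/6 + 32 − 10·6 + 6^2 = $20. That is the break-even price.
Between these two prices the firm operates at a loss; above $20 it earns a profit.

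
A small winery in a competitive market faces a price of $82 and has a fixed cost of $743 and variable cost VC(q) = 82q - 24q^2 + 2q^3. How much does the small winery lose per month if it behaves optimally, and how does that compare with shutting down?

Profit = -$231 at q = 8

AVC = 82 - 24q + 2q^2; min AVC = $10 at q = 6. Since P = $82 ≥ min AVC, the firm produces.
MC = 82 - 48q + 6q^2. Setting P = MC and taking the root on the rising branch gives q* = 8.
TR = 82·8 = 656. TC = 743 + 144 = 887. Profit = 656 − 887 = -$231.
That loss of $231 beats the $743 the firm would lose by shutting down; producing recovers $512 of fixed cost.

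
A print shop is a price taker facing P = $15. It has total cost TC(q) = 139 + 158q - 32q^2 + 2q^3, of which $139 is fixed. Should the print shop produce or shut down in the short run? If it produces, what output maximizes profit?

From TC, MC = TC'(q) = 158 - 64q + 6q^2 and AVC = VC/q = 158 - 32q + 2q^2.
AVC is minimized where dAVC/dq = -32 + 4q = 0, at q = 8; min AVC = 158 - 32·8 + 2·8^2 = $30.
P = $15 lies below min AVC = $30; no output level covers variable cost.
Best response: produce nothing and absorb the $139 fixed cost.

Shut down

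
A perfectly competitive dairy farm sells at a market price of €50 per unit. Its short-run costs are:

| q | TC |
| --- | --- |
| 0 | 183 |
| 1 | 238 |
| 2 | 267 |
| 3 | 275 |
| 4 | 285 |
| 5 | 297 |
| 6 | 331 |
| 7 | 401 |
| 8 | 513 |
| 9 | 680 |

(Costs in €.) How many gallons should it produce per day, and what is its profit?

q = 6; profit = -€31

Compute π = P·q − TC at each output: q=0: -183; q=1: -188; q=2: -167; q=3: -125; q=4: -85; q=5: -47; q=6: -31; q=7: -51; q=8: -113; q=9: -230.
Profit is maximized at q = 6. AVC there is 148/6 = €24.67 ≤ P, so producing beats shutting down (which would give -€183).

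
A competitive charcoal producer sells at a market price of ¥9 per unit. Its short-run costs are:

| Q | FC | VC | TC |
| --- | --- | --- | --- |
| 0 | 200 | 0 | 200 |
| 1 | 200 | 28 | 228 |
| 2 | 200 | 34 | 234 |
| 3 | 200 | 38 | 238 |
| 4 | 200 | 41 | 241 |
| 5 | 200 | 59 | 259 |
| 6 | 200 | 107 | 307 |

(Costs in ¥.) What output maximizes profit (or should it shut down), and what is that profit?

Tabulate TR − TC: Q=0: -200; Q=1: -219; Q=2: -216; Q=3: -211; Q=4: -205; Q=5: -214; Q=6: -253.
Profit is highest at Q = 0. Equivalently, the lowest AVC in the table is 41/4 ≈ ¥10.25 at Q = 4, and P = ¥9 falls below it — price never covers variable cost, so the firm shuts down and loses only its fixed cost.

Q = 0 (shut down); profit = -¥200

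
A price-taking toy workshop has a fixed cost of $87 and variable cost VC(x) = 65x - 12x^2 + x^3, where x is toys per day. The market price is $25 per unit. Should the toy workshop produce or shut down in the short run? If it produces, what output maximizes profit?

Variable cost is VC = 65x - 12x^2 + x^3, so AVC = VC/x = 65 - 12x + x^2 and MC = dTC/dx = 65 - 24x + 3x^2.
AVC hits its minimum where MC = AVC, at x = 6, giving min AVC = 65 - 12·6 + 6^2 = $29.
P = $25 lies below min AVC = $29; no output level covers variable cost.
The firm minimizes its loss by shutting down and losing only its fixed cost of $87.

Shut down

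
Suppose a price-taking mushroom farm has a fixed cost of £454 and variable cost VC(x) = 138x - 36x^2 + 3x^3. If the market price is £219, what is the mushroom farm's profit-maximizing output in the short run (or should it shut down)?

Produce at x = 9

Strip out fixed cost: VC = 138x - 36x^2 + 3x^3. Then AVC = 138 - 36x + 3x^2 and MC = 138 - 72x + 9x^2.
AVC is minimized where dAVC/dx = -36 + 6x = 0, at x = 6; min AVC = 138 - 36·6 + 3·6^2 = £30.
Since P = £219 ≥ min AVC = £30, price covers variable cost and the firm should produce.
Solving P = MC: -81 - 72x + 9x^2 = 0 ⇒ x = -1 or 9. On the upward-sloping branch, x* = 9.
Check: AVC at x = 9 is £57 ≤ P, so revenue covers variable cost.
Profit = P·x − TC = 219·9 − 967 = £1004.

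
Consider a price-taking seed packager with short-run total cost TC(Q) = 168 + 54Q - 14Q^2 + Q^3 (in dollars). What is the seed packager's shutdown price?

$5 per unit

The shutdown price is the minimum of AVC. VC = 54Q - 14Q^2 + Q^3, so AVC = 54 - 14Q + Q^2.
dAVC/dQ = -14 + 2Q = 0 gives Q = 7. min AVC = 54 - 14·7 + 7^2 = 5.
The firm shuts down for any P below $5.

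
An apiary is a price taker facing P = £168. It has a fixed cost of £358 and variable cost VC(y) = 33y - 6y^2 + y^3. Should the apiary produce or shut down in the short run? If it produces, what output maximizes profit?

From TC, MC = TC'(y) = 33 - 12y + 3y^2 and AVC = VC/y = 33 - 6y + y^2.
AVC hits its minimum where MC = AVC, at y = 3, giving min AVC = 33 - 6·3 + 3^2 = £24.
Since P = £168 ≥ min AVC = £24, price covers variable cost and the firm should produce.
P = MC gives -135 - 12y + 3y^2 = 0, with roots -5 and 9. Take the larger (rising MC): y* = 9.
Check: AVC at y = 9 is £60 ≤ P, so revenue covers variable cost.
Profit = P·y − TC = 168·9 − 898 = £614.

Produce at y = 9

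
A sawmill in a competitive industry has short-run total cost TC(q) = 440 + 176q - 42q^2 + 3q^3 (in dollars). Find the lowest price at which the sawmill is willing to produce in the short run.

$29 per unit

Short-run supply begins at min AVC. From VC = 176q - 42q^2 + 3q^3, AVC = 176 - 42q + 3q^2.
At the minimum of AVC, MC = AVC. MC = 176 - 84q + 9q^2; setting MC = AVC gives 6q^2 - 42q = 0, so q = 7. min AVC = 29.
For P < $29 the firm produces nothing.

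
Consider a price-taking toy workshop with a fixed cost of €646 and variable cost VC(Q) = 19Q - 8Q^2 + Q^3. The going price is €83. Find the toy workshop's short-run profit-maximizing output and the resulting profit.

Profit = -€134 at Q = 8

AVC = 19 - 8Q + Q^2 has its minimum €3 at Q = 4; price €83 clears that bar, so the firm operates.
With MC = 19 - 16Q + 3Q^2, P = MC on the upward-sloping part at Q* = 8.
TR = 83·8 = 664. TC = 646 + 152 = 798. Profit = 664 − 798 = -€134.
Shutting down would mean losing the fixed cost of €646, so operating at a loss of €134 is better by €512.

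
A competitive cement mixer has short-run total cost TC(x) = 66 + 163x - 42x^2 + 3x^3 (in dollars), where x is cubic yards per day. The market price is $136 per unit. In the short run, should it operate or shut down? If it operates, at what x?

Produce at x = 9

Strip out fixed cost: VC = 163x - 42x^2 + 3x^3. Then AVC = 163 - 42x + 3x^2 and MC = 163 - 84x + 9x^2.
AVC is minimized where dAVC/dx = -42 + 6x = 0, at x = 7; min AVC = 163 - 42·7 + 3·7^2 = $16.
Because $136 ≥ $16, revenue can cover variable cost; the firm operates.
Set P = MC: 136 = 163 - 84x + 9x^2 → 27 - 84x + 9x^2 = 0. The roots are x = 1/3 and x = 9; the profit-maximizing output is on the rising part of MC, so x* = 9.
Check: AVC at x = 9 is $28 ≤ P, so revenue covers variable cost.
Profit = P·x − TC = 136·9 − 318 = $906.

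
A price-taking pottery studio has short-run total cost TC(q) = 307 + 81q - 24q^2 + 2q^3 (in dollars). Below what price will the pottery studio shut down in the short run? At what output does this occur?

$9 per unit, at q = 6

The shutdown price is the minimum of AVC. VC = 81q - 24q^2 + 2q^3, so AVC = 81 - 24q + 2q^2.
At the minimum of AVC, MC = AVC. MC = 81 - 48q + 6q^2; setting MC = AVC gives 4q^2 - 24q = 0, so q = 6. min AVC = 9.
So the shutdown price is $9.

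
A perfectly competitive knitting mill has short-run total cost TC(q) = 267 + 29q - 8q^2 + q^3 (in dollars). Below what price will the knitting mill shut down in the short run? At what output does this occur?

The shutdown price is the minimum of AVC. VC = 29q - 8q^2 + q^3, so AVC = 29 - 8q + q^2.
At the minimum of AVC, MC = AVC. MC = 29 - 16q + 3q^2; setting MC = AVC gives 2q^2 - 8q = 0, so q = 4. min AVC = 13.
The firm shuts down for any P below $13.

$13 per unit, at q = 4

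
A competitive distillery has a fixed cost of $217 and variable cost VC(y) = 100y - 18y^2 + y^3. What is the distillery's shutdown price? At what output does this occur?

$19 per unit, at y = 9

The shutdown price is the minimum of AVC. VC = 100y - 18y^2 + y^3, so AVC = 100 - 18y + y^2.
At the minimum of AVC, MC = AVC. MC = 100 - 36y + 3y^2; setting MC = AVC gives 2y^2 - 18y = 0, so y = 9. min AVC = 19.
So the shutdown price is $19.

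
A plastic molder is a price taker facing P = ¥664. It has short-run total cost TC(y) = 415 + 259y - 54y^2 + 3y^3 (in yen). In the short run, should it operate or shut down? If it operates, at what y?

Strip out fixed cost: VC = 259y - 54y^2 + 3y^3. Then AVC = 259 - 54y + 3y^2 and MC = 259 - 108y + 9y^2.
The AVC parabola has its vertex at y = 54/6 = 9, where AVC = 259 - 54·9 + 3·9^2 = ¥16.
Since P = ¥664 ≥ min AVC = ¥16, price covers variable cost and the firm should produce.
Solving P = MC: -405 - 108y + 9y^2 = 0 ⇒ y = -3 or 15. On the upward-sloping branch, y* = 15.
Check: AVC at y = 15 is ¥124 ≤ P, so revenue covers variable cost.
Profit = P·y − TC = 664·15 − 2275 = ¥7685.

Produce at y = 15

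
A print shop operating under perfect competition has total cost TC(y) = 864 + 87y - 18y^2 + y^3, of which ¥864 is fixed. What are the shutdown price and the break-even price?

Shutdown price = ¥6; break-even price = ¥87

AVC = 87 - 18y + y^2; minimized at y = 9, giving min AVC = ¥6. That is the shutdown price.
ATC = 864/y + 87 - 18y + y^2. Setting dATC/dy = −864/y^2 − 18 + 2y = 0 gives y = 12 (since 2·12^3 − 18·12^2 = 864).
min ATC = 864/12 + 87 − 18·12 + 12^2 = ¥87. That is the break-even price.
Between these two prices the firm operates at a loss; above ¥87 it earns a profit.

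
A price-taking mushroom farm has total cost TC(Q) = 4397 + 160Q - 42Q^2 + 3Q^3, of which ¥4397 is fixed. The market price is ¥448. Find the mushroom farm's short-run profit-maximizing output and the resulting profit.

AVC = 160 - 42Q + 3Q^2; min AVC = ¥13 at Q = 7. Since P = ¥448 ≥ min AVC, the firm produces.
MC = 160 - 84Q + 9Q^2. Setting P = MC and taking the root on the rising branch gives Q* = 12.
TR = 448·12 = 5376. TC = 4397 + 1056 = 5453. Profit = 5376 − 5453 = -¥77.
By producing, the firm covers all variable cost plus ¥4320 of fixed cost; shutting down would lose the full ¥4397.

Profit = -¥77 at Q = 12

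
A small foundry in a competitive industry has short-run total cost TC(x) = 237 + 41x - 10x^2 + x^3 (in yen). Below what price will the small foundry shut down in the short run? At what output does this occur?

¥16 per unit, at x = 5

The shutdown price is the minimum of AVC. VC = 41x - 10x^2 + x^3, so AVC = 41 - 10x + x^2.
dAVC/dx = -10 + 2x = 0 gives x = 5. min AVC = 41 - 10·5 + 5^2 = 16.
So the shutdown price is ¥16.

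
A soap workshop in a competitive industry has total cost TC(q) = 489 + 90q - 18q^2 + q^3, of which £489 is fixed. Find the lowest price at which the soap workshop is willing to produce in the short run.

£9 per unit

Short-run supply begins at min AVC. From VC = 90q - 18q^2 + q^3, AVC = 90 - 18q + q^2.
At the minimum of AVC, MC = AVC. MC = 90 - 36q + 3q^2; setting MC = AVC gives 2q^2 - 18q = 0, so q = 9. min AVC = 9.
The firm shuts down for any P below £9.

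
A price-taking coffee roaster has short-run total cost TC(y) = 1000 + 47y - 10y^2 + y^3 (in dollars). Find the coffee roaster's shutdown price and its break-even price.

AVC = 47 - 10y + y^2; minimized at y = 5, giving min AVC = $22. That is the shutdown price.
ATC = 1000/y + 47 - 10y + y^2. Setting dATC/dy = −1000/y^2 − 10 + 2y = 0 gives y = 10 (since 2·10^3 − 10·10^2 = 1000).
min ATC = 1000/10 + 47 − 10·10 + 10^2 = $147. That is the break-even price.
For $22 ≤ P < $147 the firm produces at a loss; below $22 it shuts down.

Shutdown price = $22; break-even price = $147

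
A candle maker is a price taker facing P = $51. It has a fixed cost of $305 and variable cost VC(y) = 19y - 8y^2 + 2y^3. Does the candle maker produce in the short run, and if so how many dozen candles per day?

Produce at y = 4

From TC, MC = TC'(y) = 19 - 16y + 6y^2 and AVC = VC/y = 19 - 8y + 2y^2.
AVC is minimized where dAVC/dy = -8 + 4y = 0, at y = 2; min AVC = 19 - 8·2 + 2·2^2 = $11.
Because $51 ≥ $11, revenue can cover variable cost; the firm operates.
Set P = MC: 51 = 19 - 16y + 6y^2 → -32 - 16y + 6y^2 = 0. The roots are y = -4/3 and y = 4; the profit-maximizing output is on the rising part of MC, so y* = 4.
Check: AVC at y = 4 is $19 ≤ P, so revenue covers variable cost.
Profit = P·y − TC = 51·4 − 381 = -$177, a loss, but smaller than the $305 fixed cost the firm would lose by shutting down.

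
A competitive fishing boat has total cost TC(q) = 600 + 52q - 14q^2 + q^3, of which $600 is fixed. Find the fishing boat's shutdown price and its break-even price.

Shutdown price = min AVC. AVC = 52 - 14q + q^2, with vertex at q = 7 and minimum $3.
ATC = 600/q + 52 - 14q + q^2. Setting dATC/dq = −600/q^2 − 14 + 2q = 0 gives q = 10 (since 2·10^3 − 14·10^2 = 600).
min ATC = 600/10 + 52 − 14·10 + 10^2 = $72. That is the break-even price.
Between these two prices the firm operates at a loss; above $72 it earns a profit.

Shutdown price = $3; break-even price = $72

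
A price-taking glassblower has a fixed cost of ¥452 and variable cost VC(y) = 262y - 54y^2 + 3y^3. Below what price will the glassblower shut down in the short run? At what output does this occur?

¥19 per unit, at y = 9

The firm shuts down when price falls below the minimum of average variable cost. AVC = VC/y = 262 - 54y + 3y^2.
dAVC/dy = -54 + 6y = 0 gives y = 9. min AVC = 262 - 54·9 + 3·9^2 = 19.
The firm shuts down for any P below ¥19.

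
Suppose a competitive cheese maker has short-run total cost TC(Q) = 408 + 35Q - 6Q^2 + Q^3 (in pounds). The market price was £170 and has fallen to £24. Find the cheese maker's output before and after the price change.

MC = 35 - 12Q + 3Q^2; the shutdown threshold is min AVC = £26 (at Q = 3).
With P = £170 above the shutdown price, P = MC gives Q = 9.
At P = £24 < min AVC = £26, price no longer covers variable cost at any output, so the firm shuts down: Q = 0.

Output falls from 9 to 0 (the firm shuts down)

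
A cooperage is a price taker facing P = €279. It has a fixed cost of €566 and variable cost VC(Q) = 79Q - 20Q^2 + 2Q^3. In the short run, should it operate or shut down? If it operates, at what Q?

Strip out fixed cost: VC = 79Q - 20Q^2 + 2Q^3. Then AVC = 79 - 20Q + 2Q^2 and MC = 79 - 40Q + 6Q^2.
The AVC parabola has its vertex at Q = 20/4 = 5, where AVC = 79 - 20·5 + 2·5^2 = €29.
P = €279 exceeds min AVC = €29, so the firm stays open.
P = MC gives -200 - 40Q + 6Q^2 = 0, with roots -10/3 and 10. Take the larger (rising MC): Q* = 10.
Check: AVC at Q = 10 is €79 ≤ P, so revenue covers variable cost.
Profit = P·Q − TC = 279·10 − 1356 = €1434.

Produce at Q = 10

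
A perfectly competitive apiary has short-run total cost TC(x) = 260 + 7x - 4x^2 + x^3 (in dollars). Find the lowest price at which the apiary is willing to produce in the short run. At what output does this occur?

Short-run supply begins at min AVC. From VC = 7x - 4x^2 + x^3, AVC = 7 - 4x + x^2.
At the minimum of AVC, MC = AVC. MC = 7 - 8x + 3x^2; setting MC = AVC gives 2x^2 - 4x = 0, so x = 2. min AVC = 3.
The firm shuts down for any P below $3.

$3 per unit, at x = 2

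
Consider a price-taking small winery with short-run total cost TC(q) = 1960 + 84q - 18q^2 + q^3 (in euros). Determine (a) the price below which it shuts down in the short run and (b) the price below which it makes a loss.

Shutdown price = €3; break-even price = €168

AVC = 84 - 18q + q^2; minimized at q = 9, giving min AVC = €3. That is the shutdown price.
ATC = 1960/q + 84 - 18q + q^2. Setting dATC/dq = −1960/q^2 − 18 + 2q = 0 gives q = 14 (since 2·14^3 − 18·14^2 = 1960).
min ATC = 1960/14 + 84 − 18·14 + 14^2 = €168. That is the break-even price.
Between these two prices the firm operates at a loss; above €168 it earns a profit.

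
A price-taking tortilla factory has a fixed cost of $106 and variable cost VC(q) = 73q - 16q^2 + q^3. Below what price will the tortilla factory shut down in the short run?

$9 per unit

The shutdown price is the minimum of AVC. VC = 73q - 16q^2 + q^3, so AVC = 73 - 16q + q^2.
At the minimum of AVC, MC = AVC. MC = 73 - 32q + 3q^2; setting MC = AVC gives 2q^2 - 16q = 0, so q = 8. min AVC = 9.
The firm shuts down for any P below $9.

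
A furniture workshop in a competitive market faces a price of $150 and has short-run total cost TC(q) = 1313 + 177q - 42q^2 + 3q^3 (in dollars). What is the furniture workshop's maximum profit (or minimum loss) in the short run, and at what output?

AVC = 177 - 42q + 3q^2 has its minimum $30 at q = 7; price $150 clears that bar, so the firm operates.
With MC = 177 - 84q + 9q^2, P = MC on the upward-sloping part at q* = 9.
TR = 150·9 = 1350. TC = 1313 + 378 = 1691. Profit = 1350 − 1691 = -$341.
By producing, the firm covers all variable cost plus $972 of fixed cost; shutting down would lose the full $1313.

Profit = -$341 at q = 9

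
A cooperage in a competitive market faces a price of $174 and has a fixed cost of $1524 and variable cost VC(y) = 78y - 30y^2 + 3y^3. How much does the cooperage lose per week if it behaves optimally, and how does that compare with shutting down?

AVC = 78 - 30y + 3y^2; min AVC = $3 at y = 5. Since P = $174 ≥ min AVC, the firm produces.
With MC = 78 - 60y + 9y^2, P = MC on the upward-sloping part at y* = 8.
TR = 174·8 = 1392. TC = 1524 + 240 = 1764. Profit = 1392 − 1764 = -$372.
By producing, the firm covers all variable cost plus $1152 of fixed cost; shutting down would lose the full $1524.

Profit = -$372 at y = 8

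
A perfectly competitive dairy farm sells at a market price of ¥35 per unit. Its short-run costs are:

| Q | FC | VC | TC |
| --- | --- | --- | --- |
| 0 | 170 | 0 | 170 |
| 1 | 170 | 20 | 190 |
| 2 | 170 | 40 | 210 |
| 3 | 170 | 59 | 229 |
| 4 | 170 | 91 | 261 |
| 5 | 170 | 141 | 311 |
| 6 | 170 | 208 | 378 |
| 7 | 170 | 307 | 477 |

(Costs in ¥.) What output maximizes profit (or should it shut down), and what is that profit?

Q = 4; profit = -¥121

Tabulate TR − TC: Q=0: -170; Q=1: -155; Q=2: -140; Q=3: -124; Q=4: -121; Q=5: -136; Q=6: -168; Q=7: -232.
Profit is maximized at Q = 4. AVC there is 91/4 = ¥22.75 ≤ P, so producing beats shutting down (which would give -¥170).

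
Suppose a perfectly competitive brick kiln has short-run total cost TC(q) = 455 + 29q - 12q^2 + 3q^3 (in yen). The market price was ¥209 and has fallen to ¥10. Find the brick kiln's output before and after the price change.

Output falls from 6 to 0 (the firm shuts down)

AVC = 29 - 12q + 3q^2, minimized at q = 2 where min AVC = ¥17. MC = 29 - 24q + 9q^2.
With P = ¥209 above the shutdown price, P = MC gives q = 6.
At P = ¥10 < min AVC = ¥17, price no longer covers variable cost at any output, so the firm shuts down: q = 0.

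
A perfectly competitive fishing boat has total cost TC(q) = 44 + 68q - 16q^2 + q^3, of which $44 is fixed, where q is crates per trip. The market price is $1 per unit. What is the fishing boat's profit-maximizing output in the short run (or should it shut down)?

Shut down

Variable cost is VC = 68q - 16q^2 + q^3, so AVC = VC/q = 68 - 16q + q^2 and MC = dTC/dq = 68 - 32q + 3q^2.
The AVC parabola has its vertex at q = 16/2 = 8, where AVC = 68 - 16·8 + 8^2 = $4.
P = $1 lies below min AVC = $4; no output level covers variable cost.
Shutting down limits the loss to fixed cost, $44.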